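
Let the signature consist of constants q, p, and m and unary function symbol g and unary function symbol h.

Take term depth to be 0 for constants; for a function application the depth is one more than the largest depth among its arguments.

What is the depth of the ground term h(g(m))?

depth(g(m)) = 1 + depth(m) = 1 + 0 = 1
depth(h(g(m))) = 1 + depth(g(m)) = 1 + 1 = 2

2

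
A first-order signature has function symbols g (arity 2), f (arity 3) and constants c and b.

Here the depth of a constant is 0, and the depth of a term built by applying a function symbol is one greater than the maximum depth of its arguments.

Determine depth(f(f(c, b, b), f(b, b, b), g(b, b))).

2

depth(f(c, b, b)) = 1 + max(0, 0, 0) = 1
depth(f(b, b, b)) = 1 + max(0, 0, 0) = 1
depth(g(b, b)) = 1 + max(0, 0) = 1
depth(f(f(c, b, b), f(b, b, b), g(b, b))) = 1 + max(1, 1, 1) = 2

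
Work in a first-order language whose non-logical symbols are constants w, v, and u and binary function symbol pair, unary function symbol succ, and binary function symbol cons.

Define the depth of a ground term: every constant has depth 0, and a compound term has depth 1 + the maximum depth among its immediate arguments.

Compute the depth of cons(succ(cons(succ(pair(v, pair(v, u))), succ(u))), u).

6

depth(pair(v, u)) = 1 + max(0, 0) = 1
depth(pair(v, pair(v, u))) = 1 + max(0, 1) = 2
depth(succ(pair(v, pair(v, u)))) = 1 + depth(pair(v, pair(v, u))) = 1 + 2 = 3
depth(succ(u)) = 1 + depth(u) = 1 + 0 = 1
depth(cons(succ(pair(v, pair(v, u))), succ(u))) = 1 + max(3, 1) = 4
depth(succ(cons(succ(pair(v, pair(v, u))), succ(u)))) = 1 + depth(cons(succ(pair(v, pair(v, u))), succ(u))) = 1 + 4 = 5
depth(cons(succ(cons(succ(pair(v, pair(v, u))), succ(u))), u)) = 1 + max(5, 0) = 6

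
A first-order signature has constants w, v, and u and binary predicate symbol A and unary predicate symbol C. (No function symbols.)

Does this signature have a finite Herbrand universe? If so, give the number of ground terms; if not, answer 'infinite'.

3

There are no function symbols, so every ground term is one of the 3 constants.
The Herbrand universe is {w, v, u}, which is finite with 3 elements.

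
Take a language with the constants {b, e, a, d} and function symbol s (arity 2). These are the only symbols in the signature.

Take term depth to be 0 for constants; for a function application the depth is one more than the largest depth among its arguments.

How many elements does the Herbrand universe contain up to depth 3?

Let N_k count ground terms of depth at most k. Each non-constant term of depth ≤ k is some function symbol applied to depth-≤(k−1) arguments, giving N_k = 4 + N_{k-1}^2.
N_0 = 4
N_1 = 4 + 4^2 = 20
N_2 = 4 + 20^2 = 404
N_3 = 4 + 404^2 = 163220

163220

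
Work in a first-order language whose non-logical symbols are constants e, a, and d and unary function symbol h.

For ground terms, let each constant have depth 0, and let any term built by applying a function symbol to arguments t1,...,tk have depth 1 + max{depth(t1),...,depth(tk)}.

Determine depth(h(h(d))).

depth(h(d)) = 1 + depth(d) = 1 + 0 = 1
depth(h(h(d))) = 1 + depth(h(d)) = 1 + 1 = 2

2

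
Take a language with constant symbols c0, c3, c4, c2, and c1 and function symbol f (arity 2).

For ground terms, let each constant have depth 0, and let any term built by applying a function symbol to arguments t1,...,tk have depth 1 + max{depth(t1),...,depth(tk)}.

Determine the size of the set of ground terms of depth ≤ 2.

905

If N_k denotes the number of depth-≤k ground terms, the 5 constants give N_0 = 5, and each function symbol of arity r contributes N_{k-1}^r new terms at level k: N_k = 5 + N_{k-1}^2.
N_0 = 5
N_1 = 5 + 5^2 = 30
N_2 = 5 + 30^2 = 905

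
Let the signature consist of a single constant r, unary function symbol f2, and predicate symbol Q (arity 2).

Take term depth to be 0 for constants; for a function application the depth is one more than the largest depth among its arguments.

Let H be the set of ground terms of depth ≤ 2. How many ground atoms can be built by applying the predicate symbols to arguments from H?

First count ground terms of depth ≤ 2.
Count level by level. With function symbols f2/1, the terms of depth ≤ k are the 1 constant together with each function applied to depth-≤(k−1) tuples, so N_k = 1 + N_{k-1}.
N_0 = 1
N_1 = 1 + 1 = 2
N_2 = 1 + 2 = 3
So |H| = 3.
Each predicate of arity r yields |H|^r ground atoms (one per choice of an r-tuple from H):
  Q: 3^2 = 9
Total ground atoms: 9.

9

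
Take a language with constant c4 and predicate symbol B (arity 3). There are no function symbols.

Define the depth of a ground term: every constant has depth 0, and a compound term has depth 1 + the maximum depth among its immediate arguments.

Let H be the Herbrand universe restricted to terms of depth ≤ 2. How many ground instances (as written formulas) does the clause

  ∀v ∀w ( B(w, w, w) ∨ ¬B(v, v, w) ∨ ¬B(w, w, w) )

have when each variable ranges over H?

Ground terms of depth ≤ 2:
  With no function symbols every ground term is a constant, so there is exactly 1 ground term at every depth bound.
  N_0 = 1
  N_1 = 1
  N_2 = 1
So there is exactly 1 ground term available for substitution.
The clause has 2 distinct variables (v, w), each appearing in the body. In the free term algebra distinct substitutions yield syntactically distinct ground instances.
Number of ground instances = 1^2 = 1.

1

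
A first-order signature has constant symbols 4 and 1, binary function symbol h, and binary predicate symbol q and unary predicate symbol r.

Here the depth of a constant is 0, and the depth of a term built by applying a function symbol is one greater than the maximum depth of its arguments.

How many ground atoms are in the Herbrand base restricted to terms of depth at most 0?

First count ground terms of depth ≤ 0.
Let N_k count ground terms of depth at most k. Each non-constant term of depth ≤ k is some function symbol applied to depth-≤(k−1) arguments, giving N_k = 2 + N_{k-1}^2.
N_0 = 2
Explicitly: 4, 1.
So |H| = 2.
Each predicate of arity r yields |H|^r ground atoms (one per choice of an r-tuple from H):
  q: 2^2 = 4;  r: 2
Total ground atoms: 4 + 2 = 6.

6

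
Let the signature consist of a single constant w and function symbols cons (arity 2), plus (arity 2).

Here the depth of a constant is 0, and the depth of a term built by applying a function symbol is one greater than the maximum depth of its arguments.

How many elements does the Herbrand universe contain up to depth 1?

3

Let N_k = |{terms of depth ≤ k}|. Then N_0 = 1 and N_k = 1 + N_{k-1}^2 + N_{k-1}^2 for k ≥ 1 (one summand per function symbol, arity giving the exponent).
N_0 = 1
N_1 = 1 + 1^2 + 1^2 = 3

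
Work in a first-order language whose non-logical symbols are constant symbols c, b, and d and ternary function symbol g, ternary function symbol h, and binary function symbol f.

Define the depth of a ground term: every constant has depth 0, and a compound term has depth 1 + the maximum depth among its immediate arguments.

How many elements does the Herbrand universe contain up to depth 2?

Let N_k count ground terms of depth at most k. Each non-constant term of depth ≤ k is some function symbol applied to depth-≤(k−1) arguments, giving N_k = 3 + N_{k-1}^3 + N_{k-1}^3 + N_{k-1}^2.
N_0 = 3
N_1 = 3 + 3^3 + 3^3 + 3^2 = 66
N_2 = 3 + 66^3 + 66^3 + 66^2 = 579351

579351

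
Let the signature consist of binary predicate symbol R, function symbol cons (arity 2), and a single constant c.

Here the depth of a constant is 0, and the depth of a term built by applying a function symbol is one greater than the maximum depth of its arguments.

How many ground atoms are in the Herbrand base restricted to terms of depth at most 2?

First count ground terms of depth ≤ 2.
If N_k denotes the number of depth-≤k ground terms, the 1 constant gives N_0 = 1, and each function symbol of arity r contributes N_{k-1}^r new terms at level k: N_k = 1 + N_{k-1}^2.
N_0 = 1
N_1 = 1 + 1^2 = 2
N_2 = 1 + 2^2 = 5
So |H| = 5.
A ground atom is a predicate applied to a tuple of terms from H, so the count is the sum over predicates of |H|^arity:
  R: 5^2 = 25
Total ground atoms: 25.

25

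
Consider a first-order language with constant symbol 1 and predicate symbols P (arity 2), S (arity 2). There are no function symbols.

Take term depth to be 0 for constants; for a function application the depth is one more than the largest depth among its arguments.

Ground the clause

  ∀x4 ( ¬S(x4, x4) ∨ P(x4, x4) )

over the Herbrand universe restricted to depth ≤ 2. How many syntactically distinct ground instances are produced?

1

Ground terms of depth ≤ 2:
  With no function symbols every ground term is a constant, so there is exactly 1 ground term at every depth bound.
  N_0 = 1
  N_1 = 1
  N_2 = 1
  Explicitly: 1.
So there is exactly 1 ground term available for substitution.
There is 1 variable to instantiate (x4),  occurring in at least one literal, so different choices give different ground instances.
Number of ground instances = 1.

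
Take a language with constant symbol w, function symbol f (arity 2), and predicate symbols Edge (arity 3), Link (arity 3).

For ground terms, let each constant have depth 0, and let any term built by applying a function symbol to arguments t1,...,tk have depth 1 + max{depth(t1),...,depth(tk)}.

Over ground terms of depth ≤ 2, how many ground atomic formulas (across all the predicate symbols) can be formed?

250

First count ground terms of depth ≤ 2.
Let N_k = |{terms of depth ≤ k}|. Then N_0 = 1 and N_k = 1 + N_{k-1}^2 for k ≥ 1 (one summand per function symbol, arity giving the exponent).
N_0 = 1
N_1 = 1 + 1^2 = 2
N_2 = 1 + 2^2 = 5
Explicitly: w, f(w, w), f(w, f(w, w)), f(f(w, w), w), f(f(w, w), f(w, w)).
So |H| = 5.
A ground atom is a predicate applied to a tuple of terms from H, so the count is the sum over predicates of |H|^arity:
  Edge: 5^3 = 125;  Link: 5^3 = 125
Total ground atoms: 125 + 125 = 250.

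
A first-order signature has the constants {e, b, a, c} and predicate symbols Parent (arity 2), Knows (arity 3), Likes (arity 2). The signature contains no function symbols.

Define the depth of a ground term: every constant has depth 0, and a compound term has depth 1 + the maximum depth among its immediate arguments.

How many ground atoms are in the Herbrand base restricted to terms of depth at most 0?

96

First count ground terms of depth ≤ 0.
With no function symbols every ground term is a constant, so there are exactly 4 ground terms at every depth bound.
N_0 = 4
So |H| = 4.
Ground atoms are formed by filling each argument slot of a predicate with a term from H, so an r-ary predicate gives |H|^r atoms:
  Parent: 4^2 = 16;  Knows: 4^3 = 64;  Likes: 4^2 = 16
Total ground atoms: 16 + 64 + 16 = 96.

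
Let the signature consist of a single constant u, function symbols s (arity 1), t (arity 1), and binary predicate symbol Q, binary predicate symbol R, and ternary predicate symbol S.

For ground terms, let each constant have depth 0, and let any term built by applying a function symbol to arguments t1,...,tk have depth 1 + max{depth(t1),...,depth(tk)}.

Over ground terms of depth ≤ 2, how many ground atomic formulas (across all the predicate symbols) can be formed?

First count ground terms of depth ≤ 2.
Let N_k = |{terms of depth ≤ k}|. Then N_0 = 1 and N_k = 1 + N_{k-1} + N_{k-1} for k ≥ 1 (one summand per function symbol, arity giving the exponent).
N_0 = 1
N_1 = 1 + 1 + 1 = 3
N_2 = 1 + 3 + 3 = 7
Explicitly: u, s(u), s(s(u)), s(t(u)), t(u), t(s(u)), t(t(u)).
So |H| = 7.
For each predicate symbol, the number of ground atoms is |H| raised to its arity; summing:
  Q: 7^2 = 49;  R: 7^2 = 49;  S: 7^3 = 343
Total ground atoms: 49 + 49 + 343 = 441.

441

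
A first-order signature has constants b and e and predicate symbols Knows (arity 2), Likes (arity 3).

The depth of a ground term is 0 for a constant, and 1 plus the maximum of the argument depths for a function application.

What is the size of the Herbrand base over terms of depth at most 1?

12

First count ground terms of depth ≤ 1.
With no function symbols every ground term is a constant, so there are exactly 2 ground terms at every depth bound.
N_0 = 2
N_1 = 2
So |H| = 2.
Ground atoms are formed by filling each argument slot of a predicate with a term from H, so an r-ary predicate gives |H|^r atoms:
  Knows: 2^2 = 4;  Likes: 2^3 = 8
Total ground atoms: 4 + 8 = 12.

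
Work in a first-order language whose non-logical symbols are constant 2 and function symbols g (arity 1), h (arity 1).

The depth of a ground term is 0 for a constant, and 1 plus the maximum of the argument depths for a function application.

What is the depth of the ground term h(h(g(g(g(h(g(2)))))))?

depth(g(2)) = 1 + depth(2) = 1 + 0 = 1
depth(h(g(2))) = 1 + depth(g(2)) = 1 + 1 = 2
depth(g(h(g(2)))) = 1 + depth(h(g(2))) = 1 + 2 = 3
depth(g(g(h(g(2))))) = 1 + depth(g(h(g(2)))) = 1 + 3 = 4
depth(g(g(g(h(g(2)))))) = 1 + depth(g(g(h(g(2))))) = 1 + 4 = 5
depth(h(g(g(g(h(g(2))))))) = 1 + depth(g(g(g(h(g(2)))))) = 1 + 5 = 6
depth(h(h(g(g(g(h(g(2)))))))) = 1 + depth(h(g(g(g(h(g(2))))))) = 1 + 6 = 7

7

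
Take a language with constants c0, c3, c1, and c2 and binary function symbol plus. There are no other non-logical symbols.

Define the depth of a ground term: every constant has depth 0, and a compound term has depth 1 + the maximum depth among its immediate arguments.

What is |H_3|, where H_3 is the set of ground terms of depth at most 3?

Write N_k for the number of ground terms of depth ≤ k. A term of depth ≤ k is either a constant or a function symbol applied to arguments of depth ≤ k−1, so N_k = 4 + N_{k-1}^2.
N_0 = 4
N_1 = 4 + 4^2 = 20
N_2 = 4 + 20^2 = 404
N_3 = 4 + 404^2 = 163220

163220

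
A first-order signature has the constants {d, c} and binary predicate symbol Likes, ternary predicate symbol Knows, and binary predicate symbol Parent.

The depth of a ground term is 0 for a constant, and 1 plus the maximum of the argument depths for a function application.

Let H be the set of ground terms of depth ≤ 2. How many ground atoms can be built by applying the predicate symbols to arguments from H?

16

First count ground terms of depth ≤ 2.
With no function symbols every ground term is a constant, so there are exactly 2 ground terms at every depth bound.
N_0 = 2
N_1 = 2
N_2 = 2
So |H| = 2.
Ground atoms are formed by filling each argument slot of a predicate with a term from H, so an r-ary predicate gives |H|^r atoms:
  Likes: 2^2 = 4;  Knows: 2^3 = 8;  Parent: 2^2 = 4
Total ground atoms: 4 + 8 + 4 = 16.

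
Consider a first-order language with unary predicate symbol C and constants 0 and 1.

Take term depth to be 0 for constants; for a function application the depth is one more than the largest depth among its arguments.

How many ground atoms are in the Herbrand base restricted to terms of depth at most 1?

2

First count ground terms of depth ≤ 1.
With no function symbols every ground term is a constant, so there are exactly 2 ground terms at every depth bound.
N_0 = 2
N_1 = 2
Explicitly: 0, 1.
So |H| = 2.
Each predicate of arity r yields |H|^r ground atoms (one per choice of an r-tuple from H):
  C: 2
Total ground atoms: 2.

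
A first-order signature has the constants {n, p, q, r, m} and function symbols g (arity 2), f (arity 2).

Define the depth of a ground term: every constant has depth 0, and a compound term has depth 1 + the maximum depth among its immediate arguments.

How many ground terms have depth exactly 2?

6000

Count level by level. With function symbols g/2, f/2, the terms of depth ≤ k are the 5 constants together with each function applied to depth-≤(k−1) tuples, so N_k = 5 + N_{k-1}^2 + N_{k-1}^2.
N_0 = 5
N_1 = 5 + 5^2 + 5^2 = 55
N_2 = 5 + 55^2 + 55^2 = 6055
Terms of depth exactly 2: N_2 − N_1 = 6055 − 55 = 6000.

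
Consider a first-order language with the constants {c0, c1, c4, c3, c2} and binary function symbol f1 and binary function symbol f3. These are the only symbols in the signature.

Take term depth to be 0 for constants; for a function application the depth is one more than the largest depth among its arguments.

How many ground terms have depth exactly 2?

6000

If N_k denotes the number of depth-≤k ground terms, the 5 constants give N_0 = 5, and each function symbol of arity r contributes N_{k-1}^r new terms at level k: N_k = 5 + N_{k-1}^2 + N_{k-1}^2.
N_0 = 5
N_1 = 5 + 5^2 + 5^2 = 55
N_2 = 5 + 55^2 + 55^2 = 6055
Terms of depth exactly 2: N_2 − N_1 = 6055 − 55 = 6000.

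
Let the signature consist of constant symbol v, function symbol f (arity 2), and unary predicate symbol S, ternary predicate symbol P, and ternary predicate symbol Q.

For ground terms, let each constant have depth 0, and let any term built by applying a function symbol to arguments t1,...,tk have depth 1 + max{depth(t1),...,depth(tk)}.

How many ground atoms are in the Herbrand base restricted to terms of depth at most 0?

First count ground terms of depth ≤ 0.
If N_k denotes the number of depth-≤k ground terms, the 1 constant gives N_0 = 1, and each function symbol of arity r contributes N_{k-1}^r new terms at level k: N_k = 1 + N_{k-1}^2.
N_0 = 1
Explicitly: v.
So |H| = 1.
Each predicate of arity r yields |H|^r ground atoms (one per choice of an r-tuple from H):
  S: 1;  P: 1^3 = 1;  Q: 1^3 = 1
Total ground atoms: 1 + 1 + 1 = 3.

3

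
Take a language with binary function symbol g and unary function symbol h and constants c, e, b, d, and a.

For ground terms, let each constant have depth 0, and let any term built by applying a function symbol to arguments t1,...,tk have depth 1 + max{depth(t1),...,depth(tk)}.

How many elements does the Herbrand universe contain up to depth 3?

Let N_k = |{terms of depth ≤ k}|. Then N_0 = 5 and N_k = 5 + N_{k-1}^2 + N_{k-1} for k ≥ 1 (one summand per function symbol, arity giving the exponent).
N_0 = 5
N_1 = 5 + 5^2 + 5 = 35
N_2 = 5 + 35^2 + 35 = 1265
N_3 = 5 + 1265^2 + 1265 = 1601495

1601495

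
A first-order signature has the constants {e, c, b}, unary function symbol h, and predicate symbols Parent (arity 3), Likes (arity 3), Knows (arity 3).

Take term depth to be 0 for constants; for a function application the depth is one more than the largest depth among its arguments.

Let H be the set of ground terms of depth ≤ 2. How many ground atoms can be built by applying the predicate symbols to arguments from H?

First count ground terms of depth ≤ 2.
Count level by level. With function symbols h/1, the terms of depth ≤ k are the 3 constants together with each function applied to depth-≤(k−1) tuples, so N_k = 3 + N_{k-1}.
N_0 = 3
N_1 = 3 + 3 = 6
N_2 = 3 + 6 = 9
Explicitly: e, c, b, h(e), h(c), h(b), h(h(e)), h(h(c)), h(h(b)).
So |H| = 9.
Ground atoms are formed by filling each argument slot of a predicate with a term from H, so an r-ary predicate gives |H|^r atoms:
  Parent: 9^3 = 729;  Likes: 9^3 = 729;  Knows: 9^3 = 729
Total ground atoms: 729 + 729 + 729 = 2187.

2187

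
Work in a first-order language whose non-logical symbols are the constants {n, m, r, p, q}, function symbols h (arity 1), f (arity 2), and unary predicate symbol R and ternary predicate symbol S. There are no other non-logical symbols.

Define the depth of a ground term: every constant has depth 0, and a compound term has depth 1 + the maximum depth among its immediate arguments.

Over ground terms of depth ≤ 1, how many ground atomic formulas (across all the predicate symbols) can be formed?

First count ground terms of depth ≤ 1.
Write N_k for the number of ground terms of depth ≤ k. A term of depth ≤ k is either a constant or a function symbol applied to arguments of depth ≤ k−1, so N_k = 5 + N_{k-1} + N_{k-1}^2.
N_0 = 5
N_1 = 5 + 5 + 5^2 = 35
So |H| = 35.
Each predicate of arity r yields |H|^r ground atoms (one per choice of an r-tuple from H):
  R: 35;  S: 35^3 = 42875
Total ground atoms: 35 + 42875 = 42910.

42910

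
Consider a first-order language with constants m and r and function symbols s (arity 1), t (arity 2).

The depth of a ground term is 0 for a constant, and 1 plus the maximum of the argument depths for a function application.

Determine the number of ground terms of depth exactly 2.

66

Let N_k count ground terms of depth at most k. Each non-constant term of depth ≤ k is some function symbol applied to depth-≤(k−1) arguments, giving N_k = 2 + N_{k-1} + N_{k-1}^2.
N_0 = 2
N_1 = 2 + 2 + 2^2 = 8
N_2 = 2 + 8 + 8^2 = 74
Terms of depth exactly 2: N_2 − N_1 = 74 − 8 = 66.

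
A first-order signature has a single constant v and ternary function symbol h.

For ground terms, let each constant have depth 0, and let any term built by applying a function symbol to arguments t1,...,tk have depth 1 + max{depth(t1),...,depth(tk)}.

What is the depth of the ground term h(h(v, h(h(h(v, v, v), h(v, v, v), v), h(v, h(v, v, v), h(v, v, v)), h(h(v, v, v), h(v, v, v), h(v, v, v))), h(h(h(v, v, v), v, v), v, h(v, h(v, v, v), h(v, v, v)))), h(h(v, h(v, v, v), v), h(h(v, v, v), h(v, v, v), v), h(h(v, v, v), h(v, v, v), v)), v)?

depth(h(v, v, v)) = 1 + max(0, 0, 0) = 1
depth(h(h(v, v, v), h(v, v, v), v)) = 1 + max(1, 1, 0) = 2
depth(h(v, h(v, v, v), h(v, v, v))) = 1 + max(0, 1, 1) = 2
depth(h(h(v, v, v), h(v, v, v), h(v, v, v))) = 1 + max(1, 1, 1) = 2
depth(h(h(h(v, v, v), h(v, v, v), v), h(v, h(v, v, v), h(v, v, v)), h(h(v, v, v), h(v, v, v), h(v, v, v)))) = 1 + max(2, 2, 2) = 3
depth(h(h(v, v, v), v, v)) = 1 + max(1, 0, 0) = 2
depth(h(h(h(v, v, v), v, v), v, h(v, h(v, v, v), h(v, v, v)))) = 1 + max(2, 0, 2) = 3
depth(h(v, h(h(h(v, v, v), h(v, v, v), v), h(v, h(v, v, v), h(v, v, v)), h(h(v, v, v), h(v, v, v), h(v, v, v))), h(h(h(v, v, v), v, v), v, h(v, h(v, v, v), h(v, v, v))))) = 1 + max(0, 3, 3) = 4
depth(h(v, h(v, v, v), v)) = 1 + max(0, 1, 0) = 2
depth(h(h(v, h(v, v, v), v), h(h(v, v, v), h(v, v, v), v), h(h(v, v, v), h(v, v, v), v))) = 1 + max(2, 2, 2) = 3
depth(h(h(v, h(h(h(v, v, v), h(v, v, v), v), h(v, h(v, v, v), h(v, v, v)), h(h(v, v, v), h(v, v, v), h(v, v, v))), h(h(h(v, v, v), v, v), v, h(v, h(v, v, v), h(v, v, v)))), h(h(v, h(v, v, v), v), h(h(v, v, v), h(v, v, v), v), h(h(v, v, v), h(v, v, v), v)), v)) = 1 + max(4, 3, 0) = 5

5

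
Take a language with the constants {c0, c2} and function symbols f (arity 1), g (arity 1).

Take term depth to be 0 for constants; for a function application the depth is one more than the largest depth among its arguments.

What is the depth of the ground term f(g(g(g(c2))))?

depth(g(c2)) = 1 + depth(c2) = 1 + 0 = 1
depth(g(g(c2))) = 1 + depth(g(c2)) = 1 + 1 = 2
depth(g(g(g(c2)))) = 1 + depth(g(g(c2))) = 1 + 2 = 3
depth(f(g(g(g(c2))))) = 1 + depth(g(g(g(c2)))) = 1 + 3 = 4

4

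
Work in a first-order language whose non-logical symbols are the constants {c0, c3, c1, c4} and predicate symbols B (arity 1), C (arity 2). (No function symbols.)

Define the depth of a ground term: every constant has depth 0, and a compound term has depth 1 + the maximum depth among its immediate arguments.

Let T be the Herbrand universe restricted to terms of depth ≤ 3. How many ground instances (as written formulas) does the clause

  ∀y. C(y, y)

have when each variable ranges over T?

Ground terms of depth ≤ 3:
  With no function symbols every ground term is a constant, so there are exactly 4 ground terms at every depth bound.
  N_0 = 4
  N_1 = 4
  N_2 = 4
  N_3 = 4
So there are 4 ground terms available for substitution.
The body mentions the single quantified variable y; since ground terms form a free algebra, no two substitutions collapse to the same formula.
Number of ground instances = 4.

4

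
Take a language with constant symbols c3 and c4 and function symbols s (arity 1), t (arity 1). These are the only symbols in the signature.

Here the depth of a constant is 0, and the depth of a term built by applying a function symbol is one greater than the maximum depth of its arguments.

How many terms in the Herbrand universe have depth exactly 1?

If N_k denotes the number of depth-≤k ground terms, the 2 constants give N_0 = 2, and each function symbol of arity r contributes N_{k-1}^r new terms at level k: N_k = 2 + N_{k-1} + N_{k-1}.
N_0 = 2
N_1 = 2 + 2 + 2 = 6
Terms of depth exactly 1: N_1 − N_0 = 6 − 2 = 4.

4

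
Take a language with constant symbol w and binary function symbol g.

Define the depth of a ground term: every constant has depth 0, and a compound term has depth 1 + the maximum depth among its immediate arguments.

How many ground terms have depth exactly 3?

If N_k denotes the number of depth-≤k ground terms, the 1 constant gives N_0 = 1, and each function symbol of arity r contributes N_{k-1}^r new terms at level k: N_k = 1 + N_{k-1}^2.
N_0 = 1
N_1 = 1 + 1^2 = 2
N_2 = 1 + 2^2 = 5
N_3 = 1 + 5^2 = 26
Terms of depth exactly 3: N_3 − N_2 = 26 − 5 = 21.

21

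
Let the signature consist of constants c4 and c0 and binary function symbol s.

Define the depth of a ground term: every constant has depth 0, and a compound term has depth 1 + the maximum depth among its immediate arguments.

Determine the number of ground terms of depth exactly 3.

1408

Count level by level. With function symbols s/2, the terms of depth ≤ k are the 2 constants together with each function applied to depth-≤(k−1) tuples, so N_k = 2 + N_{k-1}^2.
N_0 = 2
N_1 = 2 + 2^2 = 6
N_2 = 2 + 6^2 = 38
N_3 = 2 + 38^2 = 1446
Terms of depth exactly 3: N_3 − N_2 = 1446 − 38 = 1408.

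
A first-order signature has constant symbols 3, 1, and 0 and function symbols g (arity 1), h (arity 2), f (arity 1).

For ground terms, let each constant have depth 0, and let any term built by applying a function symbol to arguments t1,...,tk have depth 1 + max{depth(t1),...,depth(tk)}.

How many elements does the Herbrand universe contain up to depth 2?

363

Let N_k count ground terms of depth at most k. Each non-constant term of depth ≤ k is some function symbol applied to depth-≤(k−1) arguments, giving N_k = 3 + N_{k-1} + N_{k-1}^2 + N_{k-1}.
N_0 = 3
N_1 = 3 + 3 + 3^2 + 3 = 18
N_2 = 3 + 18 + 18^2 + 18 = 363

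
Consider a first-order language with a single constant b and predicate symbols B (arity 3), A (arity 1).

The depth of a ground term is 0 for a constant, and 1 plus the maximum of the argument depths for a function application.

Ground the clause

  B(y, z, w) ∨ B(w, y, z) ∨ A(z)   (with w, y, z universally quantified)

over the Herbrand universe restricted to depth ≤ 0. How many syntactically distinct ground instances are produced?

Ground terms of depth ≤ 0:
  With no function symbols every ground term is a constant, so there is exactly 1 ground term at every depth bound.
  N_0 = 1
So there is exactly 1 ground term available for substitution.
The body mentions every one of the 3 quantified variables; since ground terms form a free algebra, no two substitutions collapse to the same formula.
Number of ground instances = 1^3 = 1.

1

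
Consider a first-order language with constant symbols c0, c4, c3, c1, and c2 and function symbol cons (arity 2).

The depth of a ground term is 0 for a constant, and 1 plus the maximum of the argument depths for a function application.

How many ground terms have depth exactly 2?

875

Let N_k = |{terms of depth ≤ k}|. Then N_0 = 5 and N_k = 5 + N_{k-1}^2 for k ≥ 1 (one summand per function symbol, arity giving the exponent).
N_0 = 5
N_1 = 5 + 5^2 = 30
N_2 = 5 + 30^2 = 905
Terms of depth exactly 2: N_2 − N_1 = 905 − 30 = 875.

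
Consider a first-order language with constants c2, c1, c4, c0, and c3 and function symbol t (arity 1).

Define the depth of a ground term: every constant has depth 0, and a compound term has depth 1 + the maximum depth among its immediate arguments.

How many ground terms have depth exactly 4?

Let N_k = |{terms of depth ≤ k}|. Then N_0 = 5 and N_k = 5 + N_{k-1} for k ≥ 1 (one summand per function symbol, arity giving the exponent).
N_0 = 5
N_1 = 5 + 5 = 10
N_2 = 5 + 10 = 15
N_3 = 5 + 15 = 20
N_4 = 5 + 20 = 25
Terms of depth exactly 4: N_4 − N_3 = 25 − 20 = 5.

5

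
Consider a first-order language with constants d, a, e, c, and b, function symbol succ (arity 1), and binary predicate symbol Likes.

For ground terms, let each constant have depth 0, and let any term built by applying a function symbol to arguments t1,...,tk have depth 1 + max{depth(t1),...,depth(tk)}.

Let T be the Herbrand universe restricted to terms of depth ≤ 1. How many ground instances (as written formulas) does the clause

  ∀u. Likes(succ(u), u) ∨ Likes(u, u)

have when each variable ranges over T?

Ground terms of depth ≤ 1:
  Let N_k = |{terms of depth ≤ k}|. Then N_0 = 5 and N_k = 5 + N_{k-1} for k ≥ 1 (one summand per function symbol, arity giving the exponent).
  N_0 = 5
  N_1 = 5 + 5 = 10
So there are 10 ground terms available for substitution.
The variable u ranges independently over the available ground terms, and distinct assignments produce distinct instances.
Number of ground instances = 10.

10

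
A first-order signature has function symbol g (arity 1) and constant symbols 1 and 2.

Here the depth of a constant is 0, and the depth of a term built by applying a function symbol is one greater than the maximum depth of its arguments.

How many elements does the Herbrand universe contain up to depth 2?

Count level by level. With function symbols g/1, the terms of depth ≤ k are the 2 constants together with each function applied to depth-≤(k−1) tuples, so N_k = 2 + N_{k-1}.
N_0 = 2
N_1 = 2 + 2 = 4
N_2 = 2 + 4 = 6
Explicitly: 1, 2, g(1), g(2), g(g(1)), g(g(2)).

6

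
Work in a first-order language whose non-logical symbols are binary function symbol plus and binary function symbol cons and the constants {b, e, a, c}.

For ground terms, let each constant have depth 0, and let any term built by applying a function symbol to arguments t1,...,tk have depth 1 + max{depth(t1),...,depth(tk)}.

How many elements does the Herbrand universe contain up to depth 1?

36

If N_k denotes the number of depth-≤k ground terms, the 4 constants give N_0 = 4, and each function symbol of arity r contributes N_{k-1}^r new terms at level k: N_k = 4 + N_{k-1}^2 + N_{k-1}^2.
N_0 = 4
N_1 = 4 + 4^2 + 4^2 = 36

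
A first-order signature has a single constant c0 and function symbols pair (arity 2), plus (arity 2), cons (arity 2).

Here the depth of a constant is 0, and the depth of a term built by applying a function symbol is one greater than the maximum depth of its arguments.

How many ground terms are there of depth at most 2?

49

Count level by level. With function symbols pair/2, plus/2, cons/2, the terms of depth ≤ k are the 1 constant together with each function applied to depth-≤(k−1) tuples, so N_k = 1 + N_{k-1}^2 + N_{k-1}^2 + N_{k-1}^2.
N_0 = 1
N_1 = 1 + 1^2 + 1^2 + 1^2 = 4
N_2 = 1 + 4^2 + 4^2 + 4^2 = 49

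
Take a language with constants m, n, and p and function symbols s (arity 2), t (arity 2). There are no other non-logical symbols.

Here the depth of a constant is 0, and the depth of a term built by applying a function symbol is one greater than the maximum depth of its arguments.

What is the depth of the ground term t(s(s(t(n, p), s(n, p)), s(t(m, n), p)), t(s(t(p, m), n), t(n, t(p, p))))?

4

depth(t(n, p)) = 1 + max(0, 0) = 1
depth(s(n, p)) = 1 + max(0, 0) = 1
depth(s(t(n, p), s(n, p))) = 1 + max(1, 1) = 2
depth(t(m, n)) = 1 + max(0, 0) = 1
depth(s(t(m, n), p)) = 1 + max(1, 0) = 2
depth(s(s(t(n, p), s(n, p)), s(t(m, n), p))) = 1 + max(2, 2) = 3
depth(t(p, m)) = 1 + max(0, 0) = 1
depth(s(t(p, m), n)) = 1 + max(1, 0) = 2
depth(t(p, p)) = 1 + max(0, 0) = 1
depth(t(n, t(p, p))) = 1 + max(0, 1) = 2
depth(t(s(t(p, m), n), t(n, t(p, p)))) = 1 + max(2, 2) = 3
depth(t(s(s(t(n, p), s(n, p)), s(t(m, n), p)), t(s(t(p, m), n), t(n, t(p, p))))) = 1 + max(3, 3) = 4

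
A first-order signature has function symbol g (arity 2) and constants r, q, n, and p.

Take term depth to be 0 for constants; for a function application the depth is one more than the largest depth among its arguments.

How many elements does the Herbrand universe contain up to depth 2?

If N_k denotes the number of depth-≤k ground terms, the 4 constants give N_0 = 4, and each function symbol of arity r contributes N_{k-1}^r new terms at level k: N_k = 4 + N_{k-1}^2.
N_0 = 4
N_1 = 4 + 4^2 = 20
N_2 = 4 + 20^2 = 404

404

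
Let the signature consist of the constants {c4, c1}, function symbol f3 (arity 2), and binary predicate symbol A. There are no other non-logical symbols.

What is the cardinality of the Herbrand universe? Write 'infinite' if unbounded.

infinite

The signature has at least one function symbol (f3, arity 2) and at least one constant (c4).
Iterating f3 gives infinitely many distinct ground terms: c4, f3(c4, c4), f3(f3(c4, c4), f3(c4, c4)), ...
So the Herbrand universe is infinite.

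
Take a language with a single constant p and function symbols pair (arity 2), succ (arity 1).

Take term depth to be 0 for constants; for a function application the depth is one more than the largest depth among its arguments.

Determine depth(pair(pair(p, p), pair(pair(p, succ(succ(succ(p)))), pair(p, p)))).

depth(pair(p, p)) = 1 + max(0, 0) = 1
depth(succ(p)) = 1 + depth(p) = 1 + 0 = 1
depth(succ(succ(p))) = 1 + depth(succ(p)) = 1 + 1 = 2
depth(succ(succ(succ(p)))) = 1 + depth(succ(succ(p))) = 1 + 2 = 3
depth(pair(p, succ(succ(succ(p))))) = 1 + max(0, 3) = 4
depth(pair(pair(p, succ(succ(succ(p)))), pair(p, p))) = 1 + max(4, 1) = 5
depth(pair(pair(p, p), pair(pair(p, succ(succ(succ(p)))), pair(p, p)))) = 1 + max(1, 5) = 6

6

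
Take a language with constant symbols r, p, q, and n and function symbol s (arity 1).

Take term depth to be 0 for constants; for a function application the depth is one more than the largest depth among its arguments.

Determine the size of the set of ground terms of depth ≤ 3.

Count level by level. With function symbols s/1, the terms of depth ≤ k are the 4 constants together with each function applied to depth-≤(k−1) tuples, so N_k = 4 + N_{k-1}.
N_0 = 4
N_1 = 4 + 4 = 8
N_2 = 4 + 8 = 12
N_3 = 4 + 12 = 16

16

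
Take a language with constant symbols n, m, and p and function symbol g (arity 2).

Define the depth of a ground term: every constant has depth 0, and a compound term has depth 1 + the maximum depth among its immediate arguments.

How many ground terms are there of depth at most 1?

Let N_k = |{terms of depth ≤ k}|. Then N_0 = 3 and N_k = 3 + N_{k-1}^2 for k ≥ 1 (one summand per function symbol, arity giving the exponent).
N_0 = 3
N_1 = 3 + 3^2 = 12
Explicitly: n, m, p, g(n, n), g(n, m), g(n, p), g(m, n), g(m, m), g(m, p), g(p, n), g(p, m), g(p, p).

12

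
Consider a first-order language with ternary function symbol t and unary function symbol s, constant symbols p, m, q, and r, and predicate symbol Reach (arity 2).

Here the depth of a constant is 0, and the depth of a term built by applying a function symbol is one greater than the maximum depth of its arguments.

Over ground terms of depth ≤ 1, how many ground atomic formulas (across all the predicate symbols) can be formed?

5184

First count ground terms of depth ≤ 1.
Let N_k = |{terms of depth ≤ k}|. Then N_0 = 4 and N_k = 4 + N_{k-1}^3 + N_{k-1} for k ≥ 1 (one summand per function symbol, arity giving the exponent).
N_0 = 4
N_1 = 4 + 4^3 + 4 = 72
So |H| = 72.
A ground atom is a predicate applied to a tuple of terms from H, so the count is the sum over predicates of |H|^arity:
  Reach: 72^2 = 5184
Total ground atoms: 5184.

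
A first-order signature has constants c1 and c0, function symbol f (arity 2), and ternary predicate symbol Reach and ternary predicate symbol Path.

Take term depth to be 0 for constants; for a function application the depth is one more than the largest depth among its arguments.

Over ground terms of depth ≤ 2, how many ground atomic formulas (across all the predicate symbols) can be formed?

First count ground terms of depth ≤ 2.
Let N_k count ground terms of depth at most k. Each non-constant term of depth ≤ k is some function symbol applied to depth-≤(k−1) arguments, giving N_k = 2 + N_{k-1}^2.
N_0 = 2
N_1 = 2 + 2^2 = 6
N_2 = 2 + 6^2 = 38
So |H| = 38.
For each predicate symbol, the number of ground atoms is |H| raised to its arity; summing:
  Reach: 38^3 = 54872;  Path: 38^3 = 54872
Total ground atoms: 54872 + 54872 = 109744.

109744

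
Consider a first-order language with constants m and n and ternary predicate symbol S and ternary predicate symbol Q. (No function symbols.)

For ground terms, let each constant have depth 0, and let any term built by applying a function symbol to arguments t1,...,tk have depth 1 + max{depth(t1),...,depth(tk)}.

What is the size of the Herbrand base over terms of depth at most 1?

16

First count ground terms of depth ≤ 1.
With no function symbols every ground term is a constant, so there are exactly 2 ground terms at every depth bound.
N_0 = 2
N_1 = 2
Explicitly: m, n.
So |H| = 2.
Each predicate of arity r yields |H|^r ground atoms (one per choice of an r-tuple from H):
  S: 2^3 = 8;  Q: 2^3 = 8
Total ground atoms: 8 + 8 = 16.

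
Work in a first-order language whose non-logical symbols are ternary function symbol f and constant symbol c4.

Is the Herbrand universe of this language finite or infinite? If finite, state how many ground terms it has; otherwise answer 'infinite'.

infinite

The signature has at least one function symbol (f, arity 3) and at least one constant (c4).
Iterating f gives infinitely many distinct ground terms: c4, f(c4, c4, c4), f(f(c4, c4, c4), f(c4, c4, c4), f(c4, c4, c4)), ...
So the Herbrand universe is infinite.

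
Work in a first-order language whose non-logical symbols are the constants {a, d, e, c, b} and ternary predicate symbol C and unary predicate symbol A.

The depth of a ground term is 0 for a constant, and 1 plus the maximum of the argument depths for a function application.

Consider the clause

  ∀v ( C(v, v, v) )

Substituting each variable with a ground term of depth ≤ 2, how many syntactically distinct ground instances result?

5

Ground terms of depth ≤ 2:
  With no function symbols every ground term is a constant, so there are exactly 5 ground terms at every depth bound.
  N_0 = 5
  N_1 = 5
  N_2 = 5
  Explicitly: a, d, e, c, b.
So there are 5 ground terms available for substitution.
The clause has 1 distinct variable (v), which appears in the body. In the free term algebra distinct substitutions yield syntactically distinct ground instances.
Number of ground instances = 5.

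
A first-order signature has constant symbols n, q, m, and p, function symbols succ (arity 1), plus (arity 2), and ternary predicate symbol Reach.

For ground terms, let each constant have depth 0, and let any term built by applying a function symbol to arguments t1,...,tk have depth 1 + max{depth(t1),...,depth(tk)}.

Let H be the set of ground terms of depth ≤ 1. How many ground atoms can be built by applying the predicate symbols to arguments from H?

13824

First count ground terms of depth ≤ 1.
Let N_k = |{terms of depth ≤ k}|. Then N_0 = 4 and N_k = 4 + N_{k-1} + N_{k-1}^2 for k ≥ 1 (one summand per function symbol, arity giving the exponent).
N_0 = 4
N_1 = 4 + 4 + 4^2 = 24
So |H| = 24.
Each predicate of arity r yields |H|^r ground atoms (one per choice of an r-tuple from H):
  Reach: 24^3 = 13824
Total ground atoms: 13824.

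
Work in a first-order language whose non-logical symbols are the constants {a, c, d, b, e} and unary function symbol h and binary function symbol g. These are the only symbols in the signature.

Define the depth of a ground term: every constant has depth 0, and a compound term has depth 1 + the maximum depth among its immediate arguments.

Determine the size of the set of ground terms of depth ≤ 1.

If N_k denotes the number of depth-≤k ground terms, the 5 constants give N_0 = 5, and each function symbol of arity r contributes N_{k-1}^r new terms at level k: N_k = 5 + N_{k-1} + N_{k-1}^2.
N_0 = 5
N_1 = 5 + 5 + 5^2 = 35

35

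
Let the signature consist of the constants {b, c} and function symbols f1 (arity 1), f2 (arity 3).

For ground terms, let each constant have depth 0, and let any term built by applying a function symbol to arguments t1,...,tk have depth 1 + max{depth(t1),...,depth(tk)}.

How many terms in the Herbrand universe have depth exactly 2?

1730

If N_k denotes the number of depth-≤k ground terms, the 2 constants give N_0 = 2, and each function symbol of arity r contributes N_{k-1}^r new terms at level k: N_k = 2 + N_{k-1} + N_{k-1}^3.
N_0 = 2
N_1 = 2 + 2 + 2^3 = 12
N_2 = 2 + 12 + 12^3 = 1742
Terms of depth exactly 2: N_2 − N_1 = 1742 − 12 = 1730.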